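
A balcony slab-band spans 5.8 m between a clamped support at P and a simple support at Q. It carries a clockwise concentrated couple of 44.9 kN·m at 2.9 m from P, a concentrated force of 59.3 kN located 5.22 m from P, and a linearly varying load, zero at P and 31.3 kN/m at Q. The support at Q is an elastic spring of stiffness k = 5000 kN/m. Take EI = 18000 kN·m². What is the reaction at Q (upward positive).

Remove the prop at Q; the released (primary) structure is a cantilever built in at P.
Deflection at Q on the released cantilever, summing each load's contribution:
  clockwise couple 44.9 at a = 2.9: M₀a(2L − a)/(2EI) = 566.4/EI
  point load 59.3 at a = 5.22: Pa²(3L − a)/(6EI) = 3280/EI
  triangular load, peak 31.3 at the free end: 11w₀L⁴/(120EI) = 3247/EI
  δ_0 = 7093/EI
Flexibility coefficient — unit upward force at Q: δ_{QQ} = L³/(3EI) = 65.04/EI.
With EI = 18000 kN·m²: δ_0 = 0.39408 m and δ_{QQ} = 0.003613 m/kN.
Compatibility — the spring shortens by R_Q/k under the reaction it provides: δ_0 − R_Q·δ_{QQ} = R_Q/k. With 1/k = 0.0002 m/kN, R_Q = δ_0 / (δ_{QQ} + 1/k) = 0.39408 / (0.003613 + 0.0002) = 103.3 kN.

R_Q = 103.3 kN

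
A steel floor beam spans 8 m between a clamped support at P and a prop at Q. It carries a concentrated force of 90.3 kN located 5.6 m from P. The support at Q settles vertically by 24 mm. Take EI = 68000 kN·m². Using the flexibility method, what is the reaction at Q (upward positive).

R_Q = 41.32 kN

Remove the prop at Q; the released (primary) structure is a cantilever built in at P.
Downward deflection at the released point Q due to the loads:
  point load 90.3 at a = 5.6: Pa²(3L − a)/(6EI) = 8684/EI
Flexibility coefficient — unit upward force at Q: δ_{QQ} = L³/(3EI) = 170.7/EI.
With EI = 68000 kN·m²: δ_0 = 0.12771 m and δ_{QQ} = 0.00251 m/kN.
Compatibility — the beam at Q must follow the support down by 0.024 m: δ_0 − R_Q·δ_{QQ} = 0.024, so R_Q = (0.12771 − 0.024)/0.00251 = 41.32 kN.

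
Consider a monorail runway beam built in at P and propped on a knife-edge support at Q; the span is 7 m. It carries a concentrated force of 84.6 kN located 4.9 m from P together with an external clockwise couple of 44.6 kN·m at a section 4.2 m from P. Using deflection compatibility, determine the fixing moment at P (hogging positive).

M_P = 69.24 kN·m

Release the roller at Q. Primary structure: cantilever fixed at P.
Free-end deflection of the primary structure under the applied loading (downward +):
  point load 84.6 at a = 4.9: Pa²(3L − a)/(6EI) = 5451/EI
  clockwise couple 44.6 at a = 4.2: M₀a(2L − a)/(2EI) = 917.9/EI
  δ_0 = 6368/EI
Tip deflection under a unit load at Q: L³/(3EI) = 114.3/EI.
Compatibility at Q: δ_0 − R_Q·δ_{QQ} = 0, so R_Q = 6368/114.3 = 55.7 kN.
Moment equilibrium about P: M_P = Σ(load moments about P) − R_Q·L = 459.1 − 55.7×7 = 69.24 kN·m.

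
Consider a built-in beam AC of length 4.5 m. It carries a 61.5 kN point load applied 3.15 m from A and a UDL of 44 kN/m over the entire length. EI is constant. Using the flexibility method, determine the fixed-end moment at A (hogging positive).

M_A = 91.69 kN·m

Take the two fixed-end moments M_A, M_C as redundants; the released structure is the simple span AC.
End rotations of the released simple span under the applied load (×1/EI):
  at A: point load 61.5 at a = 3.15: Pab(L + b)/(6LEI) = 56.66/EI
  at C: point load 61.5 at a = 3.15: Pab(L + a)/(6LEI) = 74.1/EI
  at A: UDL 44: wL³/(24EI) = 167.1/EI
  at C: UDL 44: wL³/(24EI) = 167.1/EI
  θ_A0 = 223.7/EI,  θ_C0 = 241.2/EI
Flexibility coefficients: a unit moment at one end gives L/(3EI) there and L/(6EI) at the far end, so f₁₁ = f₂₂ = 1.5/EI and f₁₂ = f₂₁ = 0.75/EI.
Compatibility — zero rotation at each built-in end:
  1.5 M_A + 0.75 M_C = 223.7
  0.75 M_A + 1.5 M_C = 241.2
Solving the pair gives M_A = 91.69 kN·m and M_C = 114.9 kN·m (hogging).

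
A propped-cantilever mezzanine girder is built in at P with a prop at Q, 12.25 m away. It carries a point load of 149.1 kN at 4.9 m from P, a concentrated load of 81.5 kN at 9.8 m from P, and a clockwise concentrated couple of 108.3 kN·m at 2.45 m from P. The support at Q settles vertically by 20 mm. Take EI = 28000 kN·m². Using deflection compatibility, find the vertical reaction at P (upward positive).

R_P = 138.4 kN

Choose R_Q as the redundant. The primary structure is the cantilever fixed at P.
Free-end deflection of the primary structure under the applied loading (downward +):
  point load 149.1 at a = 4.9: Pa²(3L − a)/(6EI) = 19003/EI
  point load 81.5 at a = 9.8: Pa²(3L − a)/(6EI) = 35157/EI
  clockwise couple 108.3 at a = 2.45: M₀a(2L − a)/(2EI) = 2925/EI
  δ_0 = 57086/EI
Tip deflection under a unit load at Q: L³/(3EI) = 612.8/EI.
With EI = 28000 kN·m²: δ_0 = 2.0388 m and δ_{QQ} = 0.021884 m/kN.
Compatibility — the beam at Q must follow the support down by 0.02 m: δ_0 − R_Q·δ_{QQ} = 0.02, so R_Q = (2.0388 − 0.02)/0.021884 = 92.25 kN.
Vertical equilibrium: R_P = ΣP − R_Q = 230.6 − 92.25 = 138.4 kN.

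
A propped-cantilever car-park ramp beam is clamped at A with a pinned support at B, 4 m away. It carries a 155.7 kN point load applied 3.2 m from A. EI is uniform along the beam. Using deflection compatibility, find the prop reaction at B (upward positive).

Release the roller at B. Primary structure: cantilever fixed at A.
Downward deflection at the released point B due to the loads:
  point load 155.7 at a = 3.2: Pa²(3L − a)/(6EI) = 2338/EI
Tip deflection under a unit load at B: L³/(3EI) = 21.33/EI.
Compatibility at B: δ_0 − R_B·δ_{BB} = 0, so R_B = 2338/21.33 = 109.6 kN.

R_B = 109.6 kN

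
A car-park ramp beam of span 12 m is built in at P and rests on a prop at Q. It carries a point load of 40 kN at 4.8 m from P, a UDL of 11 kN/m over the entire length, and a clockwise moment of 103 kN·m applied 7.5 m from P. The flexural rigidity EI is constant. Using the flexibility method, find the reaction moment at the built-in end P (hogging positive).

M_P = 260.4 kN·m

Choose R_Q as the redundant. The primary structure is the cantilever fixed at P.
Free-end deflection of the primary structure under the applied loading (downward +):
  point load 40 at a = 4.8: Pa²(3L − a)/(6EI) = 4792/EI
  UDL 11: wL⁴/(8EI) = 28512/EI
  clockwise couple 103 at a = 7.5: M₀a(2L − a)/(2EI) = 6373/EI
  δ_0 = 39677/EI
Flexibility coefficient — unit upward force at Q: δ_{QQ} = L³/(3EI) = 576/EI.
Compatibility at Q: δ_0 − R_Q·δ_{QQ} = 0, so R_Q = 39677/576 = 68.88 kN.
Moment equilibrium about P: M_P = Σ(load moments about P) − R_Q·L = 1087 − 68.88×12 = 260.4 kN·m.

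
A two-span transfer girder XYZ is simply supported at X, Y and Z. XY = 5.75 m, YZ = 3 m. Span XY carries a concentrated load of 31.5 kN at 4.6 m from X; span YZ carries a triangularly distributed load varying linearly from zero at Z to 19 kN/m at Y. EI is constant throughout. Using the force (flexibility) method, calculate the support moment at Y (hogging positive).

M_Y = 21.05 kN·m

Take M_Y as the redundant. Released structure: two simple spans XY and YZ with a hinge at Y.
End slopes at the hinge Y, treating each span as simply supported:
  span XY: point load 31.5 at a = 4.6: Pab(L + a)/(6LEI) = 49.99/EI
  span YZ: triangular load, peak 19: w₀L³/(45EI) = 11.4/EI
  relative rotation θ_0 = (49.99 + 11.4)/EI = 61.39/EI
A unit hogging moment at Y produces rotation L₁/(3EI) + L₂/(3EI) = 2.917/EI.
Compatibility: M_Y·(L₁+L₂)/(3EI) = θ_0, giving M_Y = 21.05 kN·m (hogging).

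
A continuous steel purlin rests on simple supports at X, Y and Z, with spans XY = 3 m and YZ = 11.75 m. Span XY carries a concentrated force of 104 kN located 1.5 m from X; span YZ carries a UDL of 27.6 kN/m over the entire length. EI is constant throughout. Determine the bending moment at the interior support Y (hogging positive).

Take M_Y as the redundant. Released structure: two simple spans XY and YZ with a hinge at Y.
Rotations at Y on the released spans (each span's end-slope, ×1/EI):
  span XY: point load 104 at a = 1.5: Pab(L + a)/(6LEI) = 58.5/EI
  span YZ: UDL 27.6: wL³/(24EI) = 1866/EI
  relative rotation θ_0 = (58.5 + 1866)/EI = 1924/EI
A unit hogging moment at Y produces rotation L₁/(3EI) + L₂/(3EI) = 4.917/EI.
Compatibility: M_Y·(L₁+L₂)/(3EI) = θ_0, giving M_Y = 391.3 kN·m (hogging).

M_Y = 391.3 kN·m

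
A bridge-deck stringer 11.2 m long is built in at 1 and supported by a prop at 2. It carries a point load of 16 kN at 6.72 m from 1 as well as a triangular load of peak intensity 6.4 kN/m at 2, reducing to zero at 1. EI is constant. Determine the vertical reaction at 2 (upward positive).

Remove the prop at 2; the released (primary) structure is a cantilever built in at 1.
Downward deflection at the released point 2 due to the loads:
  point load 16 at a = 6.72: Pa²(3L − a)/(6EI) = 3237/EI
  triangular load, peak 6.4 at the free end: 11w₀L⁴/(120EI) = 9231/EI
  δ_0 = 12468/EI
Flexibility coefficient — unit upward force at 2: δ_{22} = L³/(3EI) = 468.3/EI.
Compatibility at 2: δ_0 − R_2·δ_{22} = 0, so R_2 = 12468/468.3 = 26.62 kN.

R_2 = 26.62 kN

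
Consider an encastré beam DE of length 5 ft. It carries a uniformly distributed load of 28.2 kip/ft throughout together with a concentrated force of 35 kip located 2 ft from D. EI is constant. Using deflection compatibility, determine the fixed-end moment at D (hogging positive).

M_D = 83.95 kip·ft

Release both end moments; the primary structure is a simply-supported span DE with redundants M_D and M_E.
On the primary (simply-supported) span, the end slopes from the loading are:
  at D: UDL 28.2: wL³/(24EI) = 146.9/EI
  at E: UDL 28.2: wL³/(24EI) = 146.9/EI
  at D: point load 35 at a = 2: Pab(L + b)/(6LEI) = 56/EI
  at E: point load 35 at a = 2: Pab(L + a)/(6LEI) = 49/EI
  θ_D0 = 202.9/EI,  θ_E0 = 195.9/EI
Flexibility coefficients: a unit moment at one end gives L/(3EI) there and L/(6EI) at the far end, so f₁₁ = f₂₂ = 1.667/EI and f₁₂ = f₂₁ = 0.8333/EI.
Compatibility — zero rotation at each built-in end:
  1.667 M_D + 0.8333 M_E = 202.9
  0.8333 M_D + 1.667 M_E = 195.9
Solving the pair gives M_D = 83.95 kip·ft and M_E = 75.55 kip·ft (hogging).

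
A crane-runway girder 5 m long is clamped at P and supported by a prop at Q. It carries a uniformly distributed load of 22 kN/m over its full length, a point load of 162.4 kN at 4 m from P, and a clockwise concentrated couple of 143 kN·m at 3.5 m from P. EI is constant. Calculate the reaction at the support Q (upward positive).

Choose R_Q as the redundant. The primary structure is the cantilever fixed at P.
Primary-structure tip deflection at Q by superposition:
  UDL 22: wL⁴/(8EI) = 1719/EI
  point load 162.4 at a = 4: Pa²(3L − a)/(6EI) = 4764/EI
  clockwise couple 143 at a = 3.5: M₀a(2L − a)/(2EI) = 1627/EI
  δ_0 = 8109/EI
Flexibility coefficient — unit upward force at Q: δ_{QQ} = L³/(3EI) = 41.67/EI.
Compatibility at Q: δ_0 − R_Q·δ_{QQ} = 0, so R_Q = 8109/41.67 = 194.6 kN.

R_Q = 194.6 kN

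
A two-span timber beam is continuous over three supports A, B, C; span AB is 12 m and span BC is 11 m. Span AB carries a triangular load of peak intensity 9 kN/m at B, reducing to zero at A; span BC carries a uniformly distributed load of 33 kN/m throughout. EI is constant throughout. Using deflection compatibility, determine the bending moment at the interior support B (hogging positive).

M_B = 283.8 kN·m

Take M_B as the redundant. Released structure: two simple spans AB and BC with a hinge at B.
Rotations at B on the released spans (each span's end-slope, ×1/EI):
  span AB: triangular load, peak 9: w₀L³/(45EI) = 345.6/EI
  span BC: UDL 33: wL³/(24EI) = 1830/EI
  relative rotation θ_0 = (345.6 + 1830)/EI = 2176/EI
A unit hogging moment at B produces rotation L₁/(3EI) + L₂/(3EI) = 7.667/EI.
Slope continuity at B: θ_0 = M_B·7.667/EI, so M_B = 2176/7.667 = 283.8 kN·m (hogging).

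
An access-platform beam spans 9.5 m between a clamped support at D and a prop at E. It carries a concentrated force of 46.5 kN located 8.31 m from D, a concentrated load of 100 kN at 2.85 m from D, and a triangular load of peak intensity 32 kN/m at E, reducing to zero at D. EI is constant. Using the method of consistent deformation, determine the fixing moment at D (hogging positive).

Remove the prop at E; the released (primary) structure is a cantilever built in at D.
Deflection at E on the released cantilever, summing each load's contribution:
  point load 46.5 at a = 8.31: Pa²(3L − a)/(6EI) = 10805/EI
  point load 100 at a = 2.85: Pa²(3L − a)/(6EI) = 3472/EI
  triangular load, peak 32 at the free end: 11w₀L⁴/(120EI) = 23892/EI
  δ_0 = 38170/EI
Tip deflection under a unit load at E: L³/(3EI) = 285.8/EI.
The prop prevents deflection at E: R_E = δ_0/δ_{EE} = 38170/285.8 = 133.6 kN.
Moment equilibrium about D: M_D = Σ(load moments about D) − R_E·L = 1634 − 133.6×9.5 = 365.3 kN·m.

M_D = 365.3 kN·m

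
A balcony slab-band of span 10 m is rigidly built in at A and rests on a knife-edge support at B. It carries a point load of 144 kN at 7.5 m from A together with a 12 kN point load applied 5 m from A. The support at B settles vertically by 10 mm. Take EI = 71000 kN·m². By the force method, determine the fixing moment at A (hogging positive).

M_A = 212.5 kN·m

Remove the prop at B; the released (primary) structure is a cantilever built in at A.
Primary-structure tip deflection at B by superposition:
  point load 144 at a = 7.5: Pa²(3L − a)/(6EI) = 30375/EI
  point load 12 at a = 5: Pa²(3L − a)/(6EI) = 1250/EI
  δ_0 = 31625/EI
Flexibility coefficient — unit upward force at B: δ_{BB} = L³/(3EI) = 333.3/EI.
With EI = 71000 kN·m²: δ_0 = 0.44542 m and δ_{BB} = 0.004695 m/kN.
Compatibility — the beam at B must follow the support down by 0.01 m: δ_0 − R_B·δ_{BB} = 0.01, so R_B = (0.44542 − 0.01)/0.004695 = 92.75 kN.
Moment equilibrium about A: M_A = Σ(load moments about A) − R_B·L = 1140 − 92.75×10 = 212.5 kN·m.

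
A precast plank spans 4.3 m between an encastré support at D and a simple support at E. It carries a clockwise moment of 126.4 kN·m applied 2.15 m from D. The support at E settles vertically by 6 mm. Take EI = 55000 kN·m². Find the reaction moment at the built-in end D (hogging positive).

M_D = 37.74 kN·m

Release the roller at E. Primary structure: cantilever fixed at D.
Primary-structure tip deflection at E by superposition:
  clockwise couple 126.4 at a = 2.15: M₀a(2L − a)/(2EI) = 876.4/EI
Tip deflection under a unit load at E: L³/(3EI) = 26.5/EI.
With EI = 55000 kN·m²: δ_0 = 0.015935 m and δ_{EE} = 0.000482 m/kN.
Compatibility — the beam at E must follow the support down by 0.006 m: δ_0 − R_E·δ_{EE} = 0.006, so R_E = (0.015935 − 0.006)/0.000482 = 20.62 kN.
Moment equilibrium about D: M_D = Σ(load moments about D) − R_E·L = 126.4 − 20.62×4.3 = 37.74 kN·m.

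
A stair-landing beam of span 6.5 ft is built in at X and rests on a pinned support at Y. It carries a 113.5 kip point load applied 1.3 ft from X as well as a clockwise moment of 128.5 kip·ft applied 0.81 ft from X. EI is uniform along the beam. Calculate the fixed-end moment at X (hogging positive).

M_X = 189.7 kip·ft

Take the reaction at Y as the redundant and release it; the primary structure is a cantilever fixed at X.
Deflection at Y on the released cantilever, summing each load's contribution:
  point load 113.5 at a = 1.3: Pa²(3L − a)/(6EI) = 581.8/EI
  clockwise couple 128.5 at a = 0.81: M₀a(2L − a)/(2EI) = 634.4/EI
  δ_0 = 1216/EI
Tip deflection under a unit load at Y: L³/(3EI) = 91.54/EI.
Compatibility at Y: δ_0 − R_Y·δ_{YY} = 0, so R_Y = 1216/91.54 = 13.29 kip.
Moment equilibrium about X: M_X = Σ(load moments about X) − R_Y·L = 276.1 − 13.29×6.5 = 189.7 kip·ft.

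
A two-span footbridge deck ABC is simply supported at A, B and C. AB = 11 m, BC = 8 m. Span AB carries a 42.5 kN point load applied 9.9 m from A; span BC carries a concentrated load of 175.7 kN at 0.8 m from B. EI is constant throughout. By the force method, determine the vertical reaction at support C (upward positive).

Release continuity at B by inserting a hinge; the redundant is the internal moment M_B. The primary structure is two simply-supported spans AB and BC.
Discontinuity in slope at B on the released structure — sum the simple-span end rotations:
  span AB: point load 42.5 at a = 9.9: Pab(L + a)/(6LEI) = 146.6/EI
  span BC: point load 175.7 at a = 0.8: Pab(L + b)/(6LEI) = 320.5/EI
  relative rotation θ_0 = (146.6 + 320.5)/EI = 467/EI
A unit hogging moment at B produces rotation L₁/(3EI) + L₂/(3EI) = 6.333/EI.
Compatibility: M_B·(L₁+L₂)/(3EI) = θ_0, giving M_B = 73.74 kN·m (hogging).
Span BC, ΣM about C: R_B^{BC}·8 = 1265 + 73.74, so R_B^{BC} = 167.3 kN and R_C = 175.7 − 167.3 = 8.352 kN.

R_C = 8.352 kN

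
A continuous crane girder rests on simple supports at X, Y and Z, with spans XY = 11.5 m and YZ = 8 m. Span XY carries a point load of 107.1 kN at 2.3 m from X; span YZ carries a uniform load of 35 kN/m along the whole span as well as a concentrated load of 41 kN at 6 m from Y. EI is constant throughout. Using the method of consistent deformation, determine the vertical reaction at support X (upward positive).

R_X = 68.26 kN

Take M_Y as the redundant. Released structure: two simple spans XY and YZ with a hinge at Y.
End slopes at the hinge Y, treating each span as simply supported:
  span XY: point load 107.1 at a = 2.3: Pab(L + a)/(6LEI) = 453.2/EI
  span YZ: UDL 35: wL³/(24EI) = 746.7/EI
  span YZ: point load 41 at a = 6: Pab(L + b)/(6LEI) = 102.5/EI
  relative rotation θ_0 = (453.2 + 849.2)/EI = 1302/EI
A unit hogging moment at Y produces rotation L₁/(3EI) + L₂/(3EI) = 6.5/EI.
Slope continuity at Y: θ_0 = M_Y·6.5/EI, so M_Y = 1302/6.5 = 200.4 kN·m (hogging).
Span XY, ΣM about X with M_Y applied at Y: R_Y^{XY}·11.5 = 246.3 + 200.4, so R_Y^{XY} = 38.84 kN and R_X = 107.1 − 38.84 = 68.26 kN.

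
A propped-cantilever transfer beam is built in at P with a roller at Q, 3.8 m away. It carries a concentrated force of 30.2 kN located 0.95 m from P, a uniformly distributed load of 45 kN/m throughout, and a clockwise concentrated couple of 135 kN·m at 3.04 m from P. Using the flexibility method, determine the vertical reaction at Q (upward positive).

Remove the prop at Q; the released (primary) structure is a cantilever built in at P.
Deflection at Q on the released cantilever, summing each load's contribution:
  point load 30.2 at a = 0.95: Pa²(3L − a)/(6EI) = 47.47/EI
  UDL 45: wL⁴/(8EI) = 1173/EI
  clockwise couple 135 at a = 3.04: M₀a(2L − a)/(2EI) = 935.7/EI
  δ_0 = 2156/EI
Flexibility coefficient — unit upward force at Q: δ_{QQ} = L³/(3EI) = 18.29/EI.
Compatibility at Q: δ_0 − R_Q·δ_{QQ} = 0, so R_Q = 2156/18.29 = 117.9 kN.

R_Q = 117.9 kN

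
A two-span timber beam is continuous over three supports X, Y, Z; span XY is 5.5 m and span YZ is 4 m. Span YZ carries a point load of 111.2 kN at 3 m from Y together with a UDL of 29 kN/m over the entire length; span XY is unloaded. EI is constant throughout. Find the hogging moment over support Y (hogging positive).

M_Y = 46.37 kN·m

Release continuity at Y by inserting a hinge; the redundant is the internal moment M_Y. The primary structure is two simply-supported spans XY and YZ.
Discontinuity in slope at Y on the released structure — sum the simple-span end rotations:
  span YZ: point load 111.2 at a = 3: Pab(L + b)/(6LEI) = 69.5/EI
  span YZ: UDL 29: wL³/(24EI) = 77.33/EI
  relative rotation θ_0 = (0 + 146.8)/EI = 146.8/EI
A unit hogging moment at Y produces rotation L₁/(3EI) + L₂/(3EI) = 3.167/EI.
Slope continuity at Y: θ_0 = M_Y·3.167/EI, so M_Y = 146.8/3.167 = 46.37 kN·m (hogging).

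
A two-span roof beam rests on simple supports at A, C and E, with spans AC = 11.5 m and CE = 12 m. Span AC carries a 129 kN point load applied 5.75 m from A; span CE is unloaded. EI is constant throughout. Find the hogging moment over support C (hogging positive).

Insert a hinge at C; M_C is the redundant, and each span becomes simply supported.
Rotations at C on the released spans (each span's end-slope, ×1/EI):
  span AC: point load 129 at a = 5.75: Pab(L + a)/(6LEI) = 1066/EI
  relative rotation θ_0 = (1066 + 0)/EI = 1066/EI
A unit hogging moment at C produces rotation L₁/(3EI) + L₂/(3EI) = 7.833/EI.
Slope continuity at C: θ_0 = M_C·7.833/EI, so M_C = 1066/7.833 = 136.1 kN·m (hogging).

M_C = 136.1 kN·m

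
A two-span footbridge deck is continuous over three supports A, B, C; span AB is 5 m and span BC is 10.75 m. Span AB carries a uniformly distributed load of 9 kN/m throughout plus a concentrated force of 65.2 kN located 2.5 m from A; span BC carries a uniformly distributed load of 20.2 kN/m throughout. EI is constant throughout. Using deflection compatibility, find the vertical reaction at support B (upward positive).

R_B = 230.3 kN

Release continuity at B by inserting a hinge; the redundant is the internal moment M_B. The primary structure is two simply-supported spans AB and BC.
End slopes at the hinge B, treating each span as simply supported:
  span AB: UDL 9: wL³/(24EI) = 46.88/EI
  span AB: point load 65.2 at a = 2.5: Pab(L + a)/(6LEI) = 101.9/EI
  span BC: UDL 20.2: wL³/(24EI) = 1046/EI
  relative rotation θ_0 = (148.8 + 1046)/EI = 1194/EI
A unit hogging moment at B produces rotation L₁/(3EI) + L₂/(3EI) = 5.25/EI.
Slope continuity at B: θ_0 = M_B·5.25/EI, so M_B = 1194/5.25 = 227.5 kN·m (hogging).
Span AB, ΣM about A with M_B applied at B: R_B^{AB}·5 = 275.5 + 227.5, so R_B^{AB} = 100.6 kN and R_A = 110.2 − 100.6 = 9.601 kN.
Span BC, ΣM about C: R_B^{BC}·10.75 = 1167 + 227.5, so R_B^{BC} = 129.7 kN and R_C = 217.2 − 129.7 = 87.41 kN.
R_B = 100.6 + 129.7 = 230.3 kN.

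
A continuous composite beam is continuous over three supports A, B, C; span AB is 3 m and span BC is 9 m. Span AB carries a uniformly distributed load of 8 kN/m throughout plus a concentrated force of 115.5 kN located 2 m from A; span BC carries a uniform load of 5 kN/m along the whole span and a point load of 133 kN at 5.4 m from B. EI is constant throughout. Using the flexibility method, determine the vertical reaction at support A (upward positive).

Release continuity at B by inserting a hinge; the redundant is the internal moment M_B. The primary structure is two simply-supported spans AB and BC.
End slopes at the hinge B, treating each span as simply supported:
  span AB: UDL 8: wL³/(24EI) = 9/EI
  span AB: point load 115.5 at a = 2: Pab(L + a)/(6LEI) = 64.17/EI
  span BC: UDL 5: wL³/(24EI) = 151.9/EI
  span BC: point load 133 at a = 5.4: Pab(L + b)/(6LEI) = 603.3/EI
  relative rotation θ_0 = (73.17 + 755.2)/EI = 828.3/EI
A unit hogging moment at B produces rotation L₁/(3EI) + L₂/(3EI) = 4/EI.
Slope continuity at B: θ_0 = M_B·4/EI, so M_B = 828.3/4 = 207.1 kN·m (hogging).
Span AB, ΣM about A with M_B applied at B: R_B^{AB}·3 = 267 + 207.1, so R_B^{AB} = 158 kN and R_A = 139.5 − 158 = -18.53 kN.

R_A = -18.53 kN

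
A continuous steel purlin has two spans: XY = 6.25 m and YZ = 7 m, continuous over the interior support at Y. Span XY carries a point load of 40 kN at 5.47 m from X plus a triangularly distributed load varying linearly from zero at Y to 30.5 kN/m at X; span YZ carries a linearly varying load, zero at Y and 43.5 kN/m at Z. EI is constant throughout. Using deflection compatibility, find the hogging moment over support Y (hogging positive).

Insert a hinge at Y; M_Y is the redundant, and each span becomes simply supported.
Discontinuity in slope at Y on the released structure — sum the simple-span end rotations:
  span XY: point load 40 at a = 5.47: Pab(L + a)/(6LEI) = 53.34/EI
  span XY: triangular load, peak 30.5: 7w₀L³/(360EI) = 144.8/EI
  span YZ: triangular load, peak 43.5: 7w₀L³/(360EI) = 290.1/EI
  relative rotation θ_0 = (198.1 + 290.1)/EI = 488.2/EI
A unit hogging moment at Y produces rotation L₁/(3EI) + L₂/(3EI) = 4.417/EI.
Compatibility: M_Y·(L₁+L₂)/(3EI) = θ_0, giving M_Y = 110.5 kN·m (hogging).

M_Y = 110.5 kN·m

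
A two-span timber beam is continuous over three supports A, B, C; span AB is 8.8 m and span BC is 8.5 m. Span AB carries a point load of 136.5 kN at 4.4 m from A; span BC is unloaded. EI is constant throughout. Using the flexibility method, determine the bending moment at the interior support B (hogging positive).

M_B = 114.6 kN·m

Insert a hinge at B; M_B is the redundant, and each span becomes simply supported.
Discontinuity in slope at B on the released structure — sum the simple-span end rotations:
  span AB: point load 136.5 at a = 4.4: Pab(L + a)/(6LEI) = 660.7/EI
  relative rotation θ_0 = (660.7 + 0)/EI = 660.7/EI
A unit hogging moment at B produces rotation L₁/(3EI) + L₂/(3EI) = 5.767/EI.
Slope continuity at B: θ_0 = M_B·5.767/EI, so M_B = 660.7/5.767 = 114.6 kN·m (hogging).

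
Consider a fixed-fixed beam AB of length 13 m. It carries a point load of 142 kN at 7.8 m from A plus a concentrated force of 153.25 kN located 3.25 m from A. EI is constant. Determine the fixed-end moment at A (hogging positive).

M_A = 457.4 kN·m

Take the two fixed-end moments M_A, M_B as redundants; the released structure is the simple span AB.
Simple-span end rotations at A and B under the given loads:
  at A: point load 142 at a = 7.8: Pab(L + b)/(6LEI) = 1344/EI
  at B: point load 142 at a = 7.8: Pab(L + a)/(6LEI) = 1536/EI
  at A: point load 153.25 at a = 3.25: Pab(L + b)/(6LEI) = 1416/EI
  at B: point load 153.25 at a = 3.25: Pab(L + a)/(6LEI) = 1012/EI
  θ_A0 = 2760/EI,  θ_B0 = 2548/EI
Flexibility coefficients: a unit moment at one end gives L/(3EI) there and L/(6EI) at the far end, so f₁₁ = f₂₂ = 4.333/EI and f₁₂ = f₂₁ = 2.167/EI.
Compatibility — zero rotation at each built-in end:
  4.333 M_A + 2.167 M_B = 2760
  2.167 M_A + 4.333 M_B = 2548
Solving the pair gives M_A = 457.4 kN·m and M_B = 359.2 kN·m (hogging).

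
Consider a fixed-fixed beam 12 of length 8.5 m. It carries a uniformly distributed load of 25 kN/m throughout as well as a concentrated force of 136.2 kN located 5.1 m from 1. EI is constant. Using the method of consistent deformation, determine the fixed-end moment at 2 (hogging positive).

M_2 = 317.2 kN·m

Release both end moments; the primary structure is a simply-supported span 12 with redundants M_1 and M_2.
End rotations of the released simple span under the applied load (×1/EI):
  at 1: UDL 25: wL³/(24EI) = 639.7/EI
  at 2: UDL 25: wL³/(24EI) = 639.7/EI
  at 1: point load 136.2 at a = 5.1: Pab(L + b)/(6LEI) = 551.1/EI
  at 2: point load 136.2 at a = 5.1: Pab(L + a)/(6LEI) = 629.8/EI
  θ_10 = 1191/EI,  θ_20 = 1270/EI
Flexibility coefficients: a unit moment at one end gives L/(3EI) there and L/(6EI) at the far end, so f₁₁ = f₂₂ = 2.833/EI and f₁₂ = f₂₁ = 1.417/EI.
Compatibility — zero rotation at each built-in end:
  2.833 M_1 + 1.417 M_2 = 1191
  1.417 M_1 + 2.833 M_2 = 1270
Solving the pair gives M_1 = 261.7 kN·m and M_2 = 317.2 kN·m (hogging).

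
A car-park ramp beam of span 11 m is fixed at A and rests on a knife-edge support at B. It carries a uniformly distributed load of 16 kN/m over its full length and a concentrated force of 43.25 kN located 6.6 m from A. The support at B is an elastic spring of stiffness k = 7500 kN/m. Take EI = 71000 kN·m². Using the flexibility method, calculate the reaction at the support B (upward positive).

R_B = 82.91 kN

Choose R_B as the redundant. The primary structure is the cantilever fixed at A.
Free-end deflection of the primary structure under the applied loading (downward +):
  UDL 16: wL⁴/(8EI) = 29282/EI
  point load 43.25 at a = 6.6: Pa²(3L − a)/(6EI) = 8289/EI
  δ_0 = 37571/EI
Tip deflection under a unit load at B: L³/(3EI) = 443.7/EI.
With EI = 71000 kN·m²: δ_0 = 0.52918 m and δ_{BB} = 0.006249 m/kN.
Compatibility — the spring shortens by R_B/k under the reaction it provides: δ_0 − R_B·δ_{BB} = R_B/k. With 1/k = 0.000133 m/kN, R_B = δ_0 / (δ_{BB} + 1/k) = 0.52918 / (0.006249 + 0.000133) = 82.91 kN.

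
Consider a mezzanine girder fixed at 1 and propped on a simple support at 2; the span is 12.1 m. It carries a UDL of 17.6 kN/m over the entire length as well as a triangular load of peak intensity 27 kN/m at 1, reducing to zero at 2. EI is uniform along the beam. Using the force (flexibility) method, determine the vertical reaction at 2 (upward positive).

R_2 = 112.5 kN

Choose R_2 as the redundant. The primary structure is the cantilever fixed at 1.
Deflection at 2 on the released cantilever, summing each load's contribution:
  UDL 17.6: wL⁴/(8EI) = 47159/EI
  triangular load, peak 27 at the fixed end: w₀L⁴/(30EI) = 19292/EI
  δ_0 = 66451/EI
Flexibility coefficient — unit upward force at 2: δ_{22} = L³/(3EI) = 590.5/EI.
Compatibility at 2: δ_0 − R_2·δ_{22} = 0, so R_2 = 66451/590.5 = 112.5 kN.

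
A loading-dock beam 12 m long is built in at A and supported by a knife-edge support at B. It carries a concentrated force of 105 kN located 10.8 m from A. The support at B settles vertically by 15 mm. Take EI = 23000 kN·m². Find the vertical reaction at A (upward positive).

R_A = 16.3 kN

Choose R_B as the redundant. The primary structure is the cantilever fixed at A.
Deflection at B on the released cantilever, summing each load's contribution:
  point load 105 at a = 10.8: Pa²(3L − a)/(6EI) = 51438/EI
Tip deflection under a unit load at B: L³/(3EI) = 576/EI.
With EI = 23000 kN·m²: δ_0 = 2.2364 m and δ_{BB} = 0.025043 m/kN.
Compatibility — the beam at B must follow the support down by 0.015 m: δ_0 − R_B·δ_{BB} = 0.015, so R_B = (2.2364 − 0.015)/0.025043 = 88.7 kN.
Vertical equilibrium: R_A = ΣP − R_B = 105 − 88.7 = 16.3 kN.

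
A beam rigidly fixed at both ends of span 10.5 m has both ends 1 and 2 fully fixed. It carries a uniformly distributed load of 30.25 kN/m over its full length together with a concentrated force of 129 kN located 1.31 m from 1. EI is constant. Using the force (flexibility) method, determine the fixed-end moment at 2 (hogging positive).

M_2 = 296.4 kN·m

Release both end moments; the primary structure is a simply-supported span 12 with redundants M_1 and M_2.
Simple-span end rotations at 1 and 2 under the given loads:
  at 1: UDL 30.25: wL³/(24EI) = 1459/EI
  at 2: UDL 30.25: wL³/(24EI) = 1459/EI
  at 1: point load 129 at a = 1.31: Pab(L + b)/(6LEI) = 485.4/EI
  at 2: point load 129 at a = 1.31: Pab(L + a)/(6LEI) = 291.1/EI
  θ_10 = 1944/EI,  θ_20 = 1750/EI
Flexibility coefficients: a unit moment at one end gives L/(3EI) there and L/(6EI) at the far end, so f₁₁ = f₂₂ = 3.5/EI and f₁₂ = f₂₁ = 1.75/EI.
Compatibility — zero rotation at each built-in end:
  3.5 M_1 + 1.75 M_2 = 1944
  1.75 M_1 + 3.5 M_2 = 1750
Solving the pair gives M_1 = 407.4 kN·m and M_2 = 296.4 kN·m (hogging).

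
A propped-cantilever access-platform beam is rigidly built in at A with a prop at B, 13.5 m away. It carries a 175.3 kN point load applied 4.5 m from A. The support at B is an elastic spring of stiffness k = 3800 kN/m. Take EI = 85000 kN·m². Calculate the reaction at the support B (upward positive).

R_B = 25.28 kN

Choose R_B as the redundant. The primary structure is the cantilever fixed at A.
Free-end deflection of the primary structure under the applied loading (downward +):
  point load 175.3 at a = 4.5: Pa²(3L − a)/(6EI) = 21299/EI
Flexibility coefficient — unit upward force at B: δ_{BB} = L³/(3EI) = 820.1/EI.
With EI = 85000 kN·m²: δ_0 = 0.25058 m and δ_{BB} = 0.009649 m/kN.
Compatibility — the spring shortens by R_B/k under the reaction it provides: δ_0 − R_B·δ_{BB} = R_B/k. With 1/k = 0.000263 m/kN, R_B = δ_0 / (δ_{BB} + 1/k) = 0.25058 / (0.009649 + 0.000263) = 25.28 kN.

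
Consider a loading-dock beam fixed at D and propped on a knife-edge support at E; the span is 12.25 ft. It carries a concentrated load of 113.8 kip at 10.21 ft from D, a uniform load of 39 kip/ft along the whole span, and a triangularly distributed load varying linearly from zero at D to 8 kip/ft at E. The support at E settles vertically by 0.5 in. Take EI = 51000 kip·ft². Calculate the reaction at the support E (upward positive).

Release the roller at E. Primary structure: cantilever fixed at D.
Free-end deflection of the primary structure under the applied loading (downward +):
  point load 113.8 at a = 10.21: Pa²(3L − a)/(6EI) = 52474/EI
  UDL 39: wL⁴/(8EI) = 109779/EI
  triangular load, peak 8 at the free end: 11w₀L⁴/(120EI) = 16514/EI
  δ_0 = 178767/EI
Flexibility coefficient — unit upward force at E: δ_{EE} = L³/(3EI) = 612.8/EI.
With EI = 51000 kip·ft²: δ_0 = 3.5052 ft and δ_{EE} = 0.012015 ft/kip.
Compatibility — the beam at E must follow the support down by 0.04167 ft: δ_0 − R_E·δ_{EE} = 0.04167, so R_E = (3.5052 − 0.04167)/0.012015 = 288.3 kip.

R_E = 288.3 kip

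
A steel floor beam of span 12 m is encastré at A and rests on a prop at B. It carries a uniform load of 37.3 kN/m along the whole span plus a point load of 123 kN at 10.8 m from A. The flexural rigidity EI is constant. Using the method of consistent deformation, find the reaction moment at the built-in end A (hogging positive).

Take the reaction at B as the redundant and release it; the primary structure is a cantilever fixed at A.
Deflection at B on the released cantilever, summing each load's contribution:
  UDL 37.3: wL⁴/(8EI) = 96682/EI
  point load 123 at a = 10.8: Pa²(3L − a)/(6EI) = 60256/EI
  δ_0 = 156938/EI
Flexibility coefficient — unit upward force at B: δ_{BB} = L³/(3EI) = 576/EI.
The prop prevents deflection at B: R_B = δ_0/δ_{BB} = 156938/576 = 272.5 kN.
Moment equilibrium about A: M_A = Σ(load moments about A) − R_B·L = 4014 − 272.5×12 = 744.5 kN·m.

M_A = 744.5 kN·m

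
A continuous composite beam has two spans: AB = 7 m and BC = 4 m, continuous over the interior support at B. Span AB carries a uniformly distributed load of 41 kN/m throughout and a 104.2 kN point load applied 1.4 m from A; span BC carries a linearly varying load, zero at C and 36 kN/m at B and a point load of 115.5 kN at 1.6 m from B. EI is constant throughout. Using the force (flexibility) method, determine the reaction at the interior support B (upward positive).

Take M_B as the redundant. Released structure: two simple spans AB and BC with a hinge at B.
End slopes at the hinge B, treating each span as simply supported:
  span AB: UDL 41: wL³/(24EI) = 586/EI
  span AB: point load 104.2 at a = 1.4: Pab(L + a)/(6LEI) = 163.4/EI
  span BC: triangular load, peak 36: w₀L³/(45EI) = 51.2/EI
  span BC: point load 115.5 at a = 1.6: Pab(L + b)/(6LEI) = 118.3/EI
  relative rotation θ_0 = (749.3 + 169.5)/EI = 918.8/EI
A unit hogging moment at B produces rotation L₁/(3EI) + L₂/(3EI) = 3.667/EI.
Slope continuity at B: θ_0 = M_B·3.667/EI, so M_B = 918.8/3.667 = 250.6 kN·m (hogging).
Span AB, ΣM about A with M_B applied at B: R_B^{AB}·7 = 1150 + 250.6, so R_B^{AB} = 200.1 kN and R_A = 391.2 − 200.1 = 191.1 kN.
Span BC, ΣM about C: R_B^{BC}·4 = 469.2 + 250.6, so R_B^{BC} = 179.9 kN and R_C = 187.5 − 179.9 = 7.553 kN.
R_B = 200.1 + 179.9 = 380.1 kN.

R_B = 380.1 kN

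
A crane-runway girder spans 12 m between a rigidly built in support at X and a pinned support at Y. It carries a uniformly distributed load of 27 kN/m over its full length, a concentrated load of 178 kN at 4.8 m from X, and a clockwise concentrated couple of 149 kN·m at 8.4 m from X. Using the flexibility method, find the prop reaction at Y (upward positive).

R_Y = 175.5 kN

Release the roller at Y. Primary structure: cantilever fixed at X.
Primary-structure tip deflection at Y by superposition:
  UDL 27: wL⁴/(8EI) = 69984/EI
  point load 178 at a = 4.8: Pa²(3L − a)/(6EI) = 21326/EI
  clockwise couple 149 at a = 8.4: M₀a(2L − a)/(2EI) = 9762/EI
  δ_0 = 101072/EI
Flexibility coefficient — unit upward force at Y: δ_{YY} = L³/(3EI) = 576/EI.
Compatibility at Y: δ_0 − R_Y·δ_{YY} = 0, so R_Y = 101072/576 = 175.5 kN.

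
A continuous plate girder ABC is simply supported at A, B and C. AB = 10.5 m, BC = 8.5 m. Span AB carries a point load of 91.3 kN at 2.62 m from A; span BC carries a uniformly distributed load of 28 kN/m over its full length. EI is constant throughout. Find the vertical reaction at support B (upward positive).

R_B = 179.1 kN

Release continuity at B by inserting a hinge; the redundant is the internal moment M_B. The primary structure is two simply-supported spans AB and BC.
Discontinuity in slope at B on the released structure — sum the simple-span end rotations:
  span AB: point load 91.3 at a = 2.62: Pab(L + a)/(6LEI) = 392.5/EI
  span BC: UDL 28: wL³/(24EI) = 716.5/EI
  relative rotation θ_0 = (392.5 + 716.5)/EI = 1109/EI
A unit hogging moment at B produces rotation L₁/(3EI) + L₂/(3EI) = 6.333/EI.
Compatibility: M_B·(L₁+L₂)/(3EI) = θ_0, giving M_B = 175.1 kN·m (hogging).
Span AB, ΣM about A with M_B applied at B: R_B^{AB}·10.5 = 239.2 + 175.1, so R_B^{AB} = 39.46 kN and R_A = 91.3 − 39.46 = 51.84 kN.
Span BC, ΣM about C: R_B^{BC}·8.5 = 1012 + 175.1, so R_B^{BC} = 139.6 kN and R_C = 238 − 139.6 = 98.4 kN.
R_B = 39.46 + 139.6 = 179.1 kN.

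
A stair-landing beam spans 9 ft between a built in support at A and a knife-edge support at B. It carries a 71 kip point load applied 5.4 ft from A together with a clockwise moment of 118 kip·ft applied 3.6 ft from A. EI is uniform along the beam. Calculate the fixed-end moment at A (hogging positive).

M_A = 112.1 kip·ft

Remove the prop at B; the released (primary) structure is a cantilever built in at A.
Downward deflection at the released point B due to the loads:
  point load 71 at a = 5.4: Pa²(3L − a)/(6EI) = 7453/EI
  clockwise couple 118 at a = 3.6: M₀a(2L − a)/(2EI) = 3059/EI
  δ_0 = 10512/EI
Tip deflection under a unit load at B: L³/(3EI) = 243/EI.
Compatibility at B: δ_0 − R_B·δ_{BB} = 0, so R_B = 10512/243 = 43.26 kip.
Moment equilibrium about A: M_A = Σ(load moments about A) − R_B·L = 501.4 − 43.26×9 = 112.1 kip·ft.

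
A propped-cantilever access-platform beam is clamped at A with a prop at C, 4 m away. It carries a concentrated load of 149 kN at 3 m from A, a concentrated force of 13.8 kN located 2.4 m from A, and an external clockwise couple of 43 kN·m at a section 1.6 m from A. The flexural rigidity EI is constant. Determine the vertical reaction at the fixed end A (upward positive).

Take the reaction at C as the redundant and release it; the primary structure is a cantilever fixed at A.
Free-end deflection of the primary structure under the applied loading (downward +):
  point load 149 at a = 3: Pa²(3L − a)/(6EI) = 2012/EI
  point load 13.8 at a = 2.4: Pa²(3L − a)/(6EI) = 127.2/EI
  clockwise couple 43 at a = 1.6: M₀a(2L − a)/(2EI) = 220.2/EI
  δ_0 = 2359/EI
Flexibility coefficient — unit upward force at C: δ_{CC} = L³/(3EI) = 21.33/EI.
The prop prevents deflection at C: R_C = δ_0/δ_{CC} = 2359/21.33 = 110.6 kN.
Vertical equilibrium: R_A = ΣP − R_C = 162.8 − 110.6 = 52.23 kN.

R_A = 52.23 kN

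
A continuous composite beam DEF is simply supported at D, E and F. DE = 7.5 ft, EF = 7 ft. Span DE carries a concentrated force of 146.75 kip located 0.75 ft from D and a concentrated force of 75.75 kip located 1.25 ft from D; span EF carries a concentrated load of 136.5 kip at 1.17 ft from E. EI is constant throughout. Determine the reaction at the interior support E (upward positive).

Insert a hinge at E; M_E is the redundant, and each span becomes simply supported.
Rotations at E on the released spans (each span's end-slope, ×1/EI):
  span DE: point load 146.75 at a = 0.75: Pab(L + a)/(6LEI) = 136.2/EI
  span DE: point load 75.75 at a = 1.25: Pab(L + a)/(6LEI) = 115.1/EI
  span EF: point load 136.5 at a = 1.17: Pab(L + b)/(6LEI) = 284.4/EI
  relative rotation θ_0 = (251.3 + 284.4)/EI = 535.7/EI
A unit hogging moment at E produces rotation L₁/(3EI) + L₂/(3EI) = 4.833/EI.
Slope continuity at E: θ_0 = M_E·4.833/EI, so M_E = 535.7/4.833 = 110.8 kip·ft (hogging).
Span DE, ΣM about D with M_E applied at E: R_E^{DE}·7.5 = 204.8 + 110.8, so R_E^{DE} = 42.08 kip and R_D = 222.5 − 42.08 = 180.4 kip.
Span EF, ΣM about F: R_E^{EF}·7 = 795.8 + 110.8, so R_E^{EF} = 129.5 kip and R_F = 136.5 − 129.5 = 6.982 kip.
R_E = 42.08 + 129.5 = 171.6 kip.

R_E = 171.6 kip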